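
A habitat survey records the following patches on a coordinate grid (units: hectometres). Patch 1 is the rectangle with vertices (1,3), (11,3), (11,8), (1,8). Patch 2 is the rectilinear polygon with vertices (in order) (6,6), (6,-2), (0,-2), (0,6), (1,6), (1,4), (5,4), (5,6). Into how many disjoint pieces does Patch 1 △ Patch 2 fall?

Patch 1 △ Patch 2 is a single connected region.

1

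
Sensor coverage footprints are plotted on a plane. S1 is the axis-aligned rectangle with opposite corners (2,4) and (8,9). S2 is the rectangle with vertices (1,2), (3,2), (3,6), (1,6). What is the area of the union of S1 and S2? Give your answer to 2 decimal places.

36.00

By inclusion–exclusion:
Individual areas: |S1| = 30, |S2| = 8.
|S1∩S2|: x∈[2,3], y∈[4,6] → 1·2 = 2.
|S1 ∪ S2| = 38 − 2 = 36.00.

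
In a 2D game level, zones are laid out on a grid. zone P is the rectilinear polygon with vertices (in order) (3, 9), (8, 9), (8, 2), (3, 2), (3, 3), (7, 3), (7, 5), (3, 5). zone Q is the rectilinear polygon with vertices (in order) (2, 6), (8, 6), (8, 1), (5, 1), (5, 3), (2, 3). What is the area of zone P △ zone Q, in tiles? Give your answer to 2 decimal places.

|zone P| = 27, |zone Q| = 24, |zone P∩zone Q| = 10.
|zone P △ zone Q| = |zone P| + |zone Q| − 2·|zone P∩zone Q| = 27 + 24 − 20 = 31.00.

31.00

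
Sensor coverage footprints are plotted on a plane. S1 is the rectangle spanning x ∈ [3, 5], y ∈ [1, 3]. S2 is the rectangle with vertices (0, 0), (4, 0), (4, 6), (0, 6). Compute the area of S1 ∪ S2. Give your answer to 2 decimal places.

26.00

By inclusion–exclusion:
Individual areas: |S1| = 4, |S2| = 24.
|S1∩S2|: x∈[3,4], y∈[1,3] → 1·2 = 2.
|S1 ∪ S2| = 28 − 2 = 26.00.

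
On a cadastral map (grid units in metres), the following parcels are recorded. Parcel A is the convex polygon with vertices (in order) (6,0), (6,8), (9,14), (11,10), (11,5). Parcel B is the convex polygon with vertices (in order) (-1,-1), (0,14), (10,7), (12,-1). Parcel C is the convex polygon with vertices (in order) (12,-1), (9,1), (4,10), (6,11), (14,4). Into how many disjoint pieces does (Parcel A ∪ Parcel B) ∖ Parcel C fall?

2

(Parcel A ∪ Parcel B) ∖ Parcel C splits into 2 disjoint pieces (area 14.5027, area 98).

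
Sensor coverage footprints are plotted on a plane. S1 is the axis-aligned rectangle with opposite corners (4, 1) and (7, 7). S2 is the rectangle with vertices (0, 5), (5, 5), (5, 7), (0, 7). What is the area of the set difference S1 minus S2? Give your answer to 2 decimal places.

16.00

|S1∩S2|: x∈[4,5], y∈[5,7] → 1·2 = 2.
|S1| = 18.
|S1 ∖ S2| = |S1| − |S1∩S2| = 18 − 2 = 16.00.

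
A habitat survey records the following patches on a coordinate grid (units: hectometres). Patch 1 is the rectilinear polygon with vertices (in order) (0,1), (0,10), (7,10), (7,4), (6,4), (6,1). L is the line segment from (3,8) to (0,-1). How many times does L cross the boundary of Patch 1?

1

The segment meets the boundary at (0.667,1).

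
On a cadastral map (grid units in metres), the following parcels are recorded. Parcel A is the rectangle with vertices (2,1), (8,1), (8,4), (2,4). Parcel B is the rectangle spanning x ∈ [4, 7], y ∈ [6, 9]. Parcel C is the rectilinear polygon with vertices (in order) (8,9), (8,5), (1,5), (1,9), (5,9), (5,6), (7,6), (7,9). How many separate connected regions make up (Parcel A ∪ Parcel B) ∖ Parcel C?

2

(Parcel A ∪ Parcel B) ∖ Parcel C splits into 2 disjoint pieces (area 18, area 6).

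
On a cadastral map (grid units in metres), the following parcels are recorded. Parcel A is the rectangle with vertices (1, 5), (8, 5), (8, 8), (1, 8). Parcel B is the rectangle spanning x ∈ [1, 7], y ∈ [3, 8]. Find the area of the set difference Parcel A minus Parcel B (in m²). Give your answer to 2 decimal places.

3.00

|Parcel A∩Parcel B|: x∈[1,7], y∈[5,8] → 6·3 = 18.
|Parcel A| = 21.
|Parcel A ∖ Parcel B| = |Parcel A| − |Parcel A∩Parcel B| = 21 − 18 = 3.00.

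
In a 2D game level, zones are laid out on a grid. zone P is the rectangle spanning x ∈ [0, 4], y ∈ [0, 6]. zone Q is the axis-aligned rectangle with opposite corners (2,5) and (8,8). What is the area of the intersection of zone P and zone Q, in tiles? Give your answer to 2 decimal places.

|zone P∩zone Q|: x∈[2,4], y∈[5,6] → 2·1 = 2.

2.00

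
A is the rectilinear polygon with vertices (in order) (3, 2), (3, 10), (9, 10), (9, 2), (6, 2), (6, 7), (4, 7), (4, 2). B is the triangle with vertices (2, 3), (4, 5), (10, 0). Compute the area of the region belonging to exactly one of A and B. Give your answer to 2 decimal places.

|A| = 38, |B| = 11, |A∩B| = 3.1292.
|A △ B| = |A| + |B| − 2·|A∩B| = 38 + 11 − 6.2583 = 42.74.

42.74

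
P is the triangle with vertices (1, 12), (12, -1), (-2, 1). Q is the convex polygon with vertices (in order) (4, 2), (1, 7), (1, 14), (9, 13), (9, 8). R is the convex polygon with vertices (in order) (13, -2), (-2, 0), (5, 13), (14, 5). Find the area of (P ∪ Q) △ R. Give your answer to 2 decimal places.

|P ∪ Q| = 123.5725.
|(P ∪ Q) ∩ R| = 86.7114.
|(P ∪ Q) △ R| = 123.5725 + 140 − 173.4228 = 90.15.

90.15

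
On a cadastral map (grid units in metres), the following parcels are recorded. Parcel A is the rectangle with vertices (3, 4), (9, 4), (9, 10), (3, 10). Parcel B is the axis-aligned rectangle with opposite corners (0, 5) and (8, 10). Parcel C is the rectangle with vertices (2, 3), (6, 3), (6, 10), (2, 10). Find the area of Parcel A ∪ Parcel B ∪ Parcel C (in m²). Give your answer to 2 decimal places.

By inclusion–exclusion:
Individual areas: |Parcel A| = 36, |Parcel B| = 40, |Parcel C| = 28.
|Parcel A∩Parcel B|: x∈[3,8], y∈[5,10] → 5·5 = 25.
|Parcel A∩Parcel C|: x∈[3,6], y∈[4,10] → 3·6 = 18.
|Parcel B∩Parcel C|: x∈[2,6], y∈[5,10] → 4·5 = 20.
|Parcel A∩Parcel B∩Parcel C| = 15.
|Parcel A ∪ Parcel B ∪ Parcel C| = 104 − 63 + 15 = 56.00.

56.00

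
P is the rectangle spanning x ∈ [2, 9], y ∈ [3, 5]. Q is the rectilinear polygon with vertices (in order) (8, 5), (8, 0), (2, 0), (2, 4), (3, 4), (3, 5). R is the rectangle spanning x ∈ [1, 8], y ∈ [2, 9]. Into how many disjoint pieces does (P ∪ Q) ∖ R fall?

(P ∪ Q) ∖ R splits into 2 disjoint pieces (area 2, area 12).

2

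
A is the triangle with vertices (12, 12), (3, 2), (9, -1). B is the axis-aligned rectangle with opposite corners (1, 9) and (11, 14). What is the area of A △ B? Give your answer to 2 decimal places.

90.29

|A| = 43.5, |B| = 50, |A∩B| = 1.6056.
|A △ B| = |A| + |B| − 2·|A∩B| = 43.5 + 50 − 3.2111 = 90.29.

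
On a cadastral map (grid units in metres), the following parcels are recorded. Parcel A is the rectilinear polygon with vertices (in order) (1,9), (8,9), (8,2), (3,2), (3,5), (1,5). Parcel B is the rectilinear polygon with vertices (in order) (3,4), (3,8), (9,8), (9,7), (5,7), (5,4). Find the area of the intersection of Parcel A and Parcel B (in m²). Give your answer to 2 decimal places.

The intersection is the polygon with vertices (8,7), (5,7), (5,4), (3,4), (3,5), (3,8), (8,8).
By the shoelace formula its area is 11.00.

11.00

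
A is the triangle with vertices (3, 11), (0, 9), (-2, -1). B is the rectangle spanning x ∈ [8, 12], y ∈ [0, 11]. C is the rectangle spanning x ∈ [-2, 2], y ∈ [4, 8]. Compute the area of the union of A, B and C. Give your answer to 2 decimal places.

66.93

By inclusion–exclusion:
Individual areas: |A| = 13, |B| = 44, |C| = 16.
|A∩B| = 0.
|A∩C| = 6.0667.
|B∩C| = 0 (no overlap).
|A∩B∩C| = 0.
|A ∪ B ∪ C| = 73 − 6.0667 + 0 = 66.93.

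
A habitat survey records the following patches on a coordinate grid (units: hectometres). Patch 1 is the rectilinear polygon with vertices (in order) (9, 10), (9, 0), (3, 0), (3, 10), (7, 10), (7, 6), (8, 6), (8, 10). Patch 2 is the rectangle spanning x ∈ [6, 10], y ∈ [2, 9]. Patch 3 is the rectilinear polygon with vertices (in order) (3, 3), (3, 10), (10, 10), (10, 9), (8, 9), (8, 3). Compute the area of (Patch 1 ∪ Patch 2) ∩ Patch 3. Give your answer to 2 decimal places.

|Patch 1 ∪ Patch 2| = 66.
|(Patch 1 ∪ Patch 2) ∩ Patch 3| = 35.00.

35.00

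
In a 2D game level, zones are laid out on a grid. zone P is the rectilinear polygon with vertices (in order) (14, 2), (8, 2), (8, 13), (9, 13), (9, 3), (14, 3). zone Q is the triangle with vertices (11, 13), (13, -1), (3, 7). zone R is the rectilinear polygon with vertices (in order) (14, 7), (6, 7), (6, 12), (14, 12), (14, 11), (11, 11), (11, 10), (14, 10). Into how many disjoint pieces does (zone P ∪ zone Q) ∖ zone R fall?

(zone P ∪ zone Q) ∖ zone R splits into 4 disjoint pieces (area 40.9286, area 1, area 0.7381, area 0.3571).

4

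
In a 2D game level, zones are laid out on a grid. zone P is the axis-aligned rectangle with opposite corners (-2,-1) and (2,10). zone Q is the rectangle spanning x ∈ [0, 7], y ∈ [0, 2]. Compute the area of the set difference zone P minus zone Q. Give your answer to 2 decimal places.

40.00

|zone P∩zone Q|: x∈[0,2], y∈[0,2] → 2·2 = 4.
|zone P| = 44.
|zone P ∖ zone Q| = |zone P| − |zone P∩zone Q| = 44 − 4 = 40.00.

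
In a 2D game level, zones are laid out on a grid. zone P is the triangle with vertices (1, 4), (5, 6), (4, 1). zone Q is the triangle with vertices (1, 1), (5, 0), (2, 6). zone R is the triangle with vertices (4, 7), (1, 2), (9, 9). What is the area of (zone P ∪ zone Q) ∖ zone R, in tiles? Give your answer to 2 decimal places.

12.15

|zone P ∪ zone Q| = 15.3786.
|(zone P ∪ zone Q) ∩ zone R| = 3.2266.
|(zone P ∪ zone Q) ∖ zone R| = 15.3786 − 3.2266 = 12.15.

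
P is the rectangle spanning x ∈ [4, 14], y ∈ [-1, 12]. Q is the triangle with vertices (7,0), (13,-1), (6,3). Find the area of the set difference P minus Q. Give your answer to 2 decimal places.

121.50

|P| = 130, |P∩Q| = 8.5.
|P ∖ Q| = |P| − |P∩Q| = 130 − 8.5 = 121.50.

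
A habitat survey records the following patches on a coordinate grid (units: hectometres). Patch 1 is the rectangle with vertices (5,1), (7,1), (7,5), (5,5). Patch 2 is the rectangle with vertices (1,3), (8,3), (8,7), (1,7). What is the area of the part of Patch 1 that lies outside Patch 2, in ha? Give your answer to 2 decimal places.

4.00

|Patch 1∩Patch 2|: x∈[5,7], y∈[3,5] → 2·2 = 4.
|Patch 1| = 8.
|Patch 1 ∖ Patch 2| = |Patch 1| − |Patch 1∩Patch 2| = 8 − 4 = 4.00.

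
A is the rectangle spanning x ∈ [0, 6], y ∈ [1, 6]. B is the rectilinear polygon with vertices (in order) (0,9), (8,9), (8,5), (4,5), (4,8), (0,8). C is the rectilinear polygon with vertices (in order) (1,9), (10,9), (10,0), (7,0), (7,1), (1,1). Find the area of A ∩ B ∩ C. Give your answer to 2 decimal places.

2.00

The intersection is the polygon with vertices (6,5), (4,5), (4,6), (6,6).
By the shoelace formula its area is 2.00.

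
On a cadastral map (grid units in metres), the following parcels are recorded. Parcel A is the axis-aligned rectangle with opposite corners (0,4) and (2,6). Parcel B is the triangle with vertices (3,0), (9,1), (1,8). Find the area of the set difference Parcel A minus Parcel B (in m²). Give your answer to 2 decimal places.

3.50

|Parcel A| = 4, |Parcel A∩Parcel B| = 0.5.
|Parcel A ∖ Parcel B| = |Parcel A| − |Parcel A∩Parcel B| = 4 − 0.5 = 3.50.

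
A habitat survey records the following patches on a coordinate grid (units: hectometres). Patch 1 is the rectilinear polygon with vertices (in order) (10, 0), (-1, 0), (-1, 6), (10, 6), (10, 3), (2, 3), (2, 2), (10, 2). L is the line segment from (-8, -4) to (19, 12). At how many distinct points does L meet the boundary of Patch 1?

The segment meets the boundary at (8.875,6), (3.812,3), (2.125,2), (-1,0.148).

4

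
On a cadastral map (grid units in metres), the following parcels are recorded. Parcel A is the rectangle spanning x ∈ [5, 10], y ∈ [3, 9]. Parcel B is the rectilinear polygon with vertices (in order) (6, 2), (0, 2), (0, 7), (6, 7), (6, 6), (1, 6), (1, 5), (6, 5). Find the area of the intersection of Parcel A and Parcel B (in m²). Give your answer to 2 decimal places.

3.00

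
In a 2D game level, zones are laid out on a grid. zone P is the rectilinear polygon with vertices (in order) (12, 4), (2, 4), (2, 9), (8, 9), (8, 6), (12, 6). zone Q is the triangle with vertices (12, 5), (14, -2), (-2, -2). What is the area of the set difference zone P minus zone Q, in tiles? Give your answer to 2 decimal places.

37.00

|zone P| = 38, |zone P∩zone Q| = 1.
|zone P ∖ zone Q| = |zone P| − |zone P∩zone Q| = 38 − 1 = 37.00.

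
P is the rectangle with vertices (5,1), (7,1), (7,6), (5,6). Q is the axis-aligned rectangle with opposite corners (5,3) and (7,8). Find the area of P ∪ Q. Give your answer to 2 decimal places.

14.00

By inclusion–exclusion:
Individual areas: |P| = 10, |Q| = 10.
|P∩Q|: x∈[5,7], y∈[3,6] → 2·3 = 6.
|P ∪ Q| = 20 − 6 = 14.00.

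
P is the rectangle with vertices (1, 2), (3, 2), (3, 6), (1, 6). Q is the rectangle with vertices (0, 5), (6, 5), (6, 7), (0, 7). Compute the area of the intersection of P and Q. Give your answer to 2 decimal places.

2.00

|P∩Q|: x∈[1,3], y∈[5,6] → 2·1 = 2.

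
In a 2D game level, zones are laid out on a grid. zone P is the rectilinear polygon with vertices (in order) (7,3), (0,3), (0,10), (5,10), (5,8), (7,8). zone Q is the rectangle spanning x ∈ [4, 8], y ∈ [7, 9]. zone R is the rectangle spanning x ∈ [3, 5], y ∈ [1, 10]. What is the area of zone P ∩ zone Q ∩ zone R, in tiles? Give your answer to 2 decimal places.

The intersection is the polygon with vertices (4,7), (4,9), (5,9), (5,8), (5,7).
By the shoelace formula its area is 2.00.

2.00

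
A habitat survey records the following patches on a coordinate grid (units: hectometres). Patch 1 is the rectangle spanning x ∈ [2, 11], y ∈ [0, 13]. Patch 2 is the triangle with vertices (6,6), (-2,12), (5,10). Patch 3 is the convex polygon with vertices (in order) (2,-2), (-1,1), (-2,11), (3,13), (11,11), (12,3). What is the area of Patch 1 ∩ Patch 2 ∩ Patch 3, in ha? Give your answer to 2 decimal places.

9.29

The intersection is the polygon with vertices (5,10), (6,6), (2,9), (2,10.857).
By the shoelace formula its area is 9.29.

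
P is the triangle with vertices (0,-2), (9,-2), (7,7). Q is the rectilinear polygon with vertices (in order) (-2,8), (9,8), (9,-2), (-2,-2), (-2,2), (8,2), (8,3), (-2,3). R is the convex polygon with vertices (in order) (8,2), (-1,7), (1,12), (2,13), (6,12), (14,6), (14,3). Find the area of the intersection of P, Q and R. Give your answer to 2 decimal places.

6.99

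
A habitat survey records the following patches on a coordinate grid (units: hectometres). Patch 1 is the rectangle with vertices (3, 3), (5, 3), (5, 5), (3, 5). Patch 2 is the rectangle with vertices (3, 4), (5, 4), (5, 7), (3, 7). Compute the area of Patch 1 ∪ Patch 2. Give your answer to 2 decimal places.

8.00

By inclusion–exclusion:
Individual areas: |Patch 1| = 4, |Patch 2| = 6.
|Patch 1∩Patch 2|: x∈[3,5], y∈[4,5] → 2·1 = 2.
|Patch 1 ∪ Patch 2| = 10 − 2 = 8.00.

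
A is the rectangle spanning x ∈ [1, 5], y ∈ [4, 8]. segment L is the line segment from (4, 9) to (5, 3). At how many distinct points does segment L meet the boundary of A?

The segment meets the boundary at (4.833,4), (4.167,8).

2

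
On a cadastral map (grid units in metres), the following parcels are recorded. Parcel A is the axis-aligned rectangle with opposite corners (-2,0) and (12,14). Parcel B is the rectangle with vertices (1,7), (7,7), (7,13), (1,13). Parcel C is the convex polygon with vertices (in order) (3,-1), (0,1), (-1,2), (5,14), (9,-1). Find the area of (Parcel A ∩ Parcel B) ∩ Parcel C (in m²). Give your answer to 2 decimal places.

18.40

The region (Parcel A ∩ Parcel B) ∩ Parcel C is the polygon with vertices (5.267,13), (6.867,7), (1.5,7), (4.5,13).
By the shoelace formula its area is 18.40.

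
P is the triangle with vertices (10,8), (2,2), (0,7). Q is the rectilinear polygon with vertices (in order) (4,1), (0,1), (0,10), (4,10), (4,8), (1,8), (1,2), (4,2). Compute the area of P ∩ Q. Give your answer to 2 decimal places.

1.30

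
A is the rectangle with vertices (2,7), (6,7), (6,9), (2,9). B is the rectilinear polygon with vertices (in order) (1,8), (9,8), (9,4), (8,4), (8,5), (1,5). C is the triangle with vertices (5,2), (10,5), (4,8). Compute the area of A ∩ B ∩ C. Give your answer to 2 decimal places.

The intersection is the polygon with vertices (4.167,7), (4,8), (6,7).
By the shoelace formula its area is 0.92.

0.92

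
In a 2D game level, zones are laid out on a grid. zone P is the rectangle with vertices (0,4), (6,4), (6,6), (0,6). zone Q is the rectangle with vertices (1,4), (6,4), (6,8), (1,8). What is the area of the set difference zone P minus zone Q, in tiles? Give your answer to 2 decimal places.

2.00

|zone P∩zone Q|: x∈[1,6], y∈[4,6] → 5·2 = 10.
|zone P| = 12.
|zone P ∖ zone Q| = |zone P| − |zone P∩zone Q| = 12 − 10 = 2.00.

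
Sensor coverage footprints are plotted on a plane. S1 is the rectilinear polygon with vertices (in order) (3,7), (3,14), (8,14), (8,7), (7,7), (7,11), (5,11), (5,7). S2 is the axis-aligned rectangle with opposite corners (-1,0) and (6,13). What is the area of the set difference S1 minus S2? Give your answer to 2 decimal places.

|S1| = 27, |S1∩S2| = 14.
|S1 ∖ S2| = |S1| − |S1∩S2| = 27 − 14 = 13.00.

13.00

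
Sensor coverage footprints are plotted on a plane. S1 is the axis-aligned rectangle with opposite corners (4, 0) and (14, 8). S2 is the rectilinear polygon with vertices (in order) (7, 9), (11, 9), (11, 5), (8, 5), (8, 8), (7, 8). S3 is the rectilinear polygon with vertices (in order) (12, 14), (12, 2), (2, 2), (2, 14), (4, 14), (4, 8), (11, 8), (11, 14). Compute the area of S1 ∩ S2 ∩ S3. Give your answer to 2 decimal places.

9.00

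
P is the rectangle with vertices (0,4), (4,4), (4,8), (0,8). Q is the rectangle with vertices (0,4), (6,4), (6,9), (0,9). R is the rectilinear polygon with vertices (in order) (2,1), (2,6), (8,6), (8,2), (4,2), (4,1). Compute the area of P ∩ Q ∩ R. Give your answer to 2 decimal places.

4.00

The intersection is the polygon with vertices (4,4), (2,4), (2,6), (4,6).
By the shoelace formula its area is 4.00.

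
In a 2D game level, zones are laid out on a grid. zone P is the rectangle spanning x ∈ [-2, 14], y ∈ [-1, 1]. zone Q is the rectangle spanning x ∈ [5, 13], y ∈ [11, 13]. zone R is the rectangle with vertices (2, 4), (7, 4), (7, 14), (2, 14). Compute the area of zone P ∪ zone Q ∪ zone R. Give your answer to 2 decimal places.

94.00

By inclusion–exclusion:
Individual areas: |zone P| = 32, |zone Q| = 16, |zone R| = 50.
|zone P∩zone Q| = 0 (no overlap).
|zone P∩zone R| = 0 (no overlap).
|zone Q∩zone R|: x∈[5,7], y∈[11,13] → 2·2 = 4.
|zone P∩zone Q∩zone R| = 0.
|zone P ∪ zone Q ∪ zone R| = 98 − 4 + 0 = 94.00.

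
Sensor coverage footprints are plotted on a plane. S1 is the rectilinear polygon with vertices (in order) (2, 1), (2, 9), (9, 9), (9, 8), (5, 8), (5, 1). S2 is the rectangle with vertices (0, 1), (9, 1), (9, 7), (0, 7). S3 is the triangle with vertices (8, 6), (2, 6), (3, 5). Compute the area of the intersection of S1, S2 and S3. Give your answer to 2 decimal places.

The intersection is the polygon with vertices (5,5.4), (3,5), (2,6), (5,6).
By the shoelace formula its area is 2.10.

2.10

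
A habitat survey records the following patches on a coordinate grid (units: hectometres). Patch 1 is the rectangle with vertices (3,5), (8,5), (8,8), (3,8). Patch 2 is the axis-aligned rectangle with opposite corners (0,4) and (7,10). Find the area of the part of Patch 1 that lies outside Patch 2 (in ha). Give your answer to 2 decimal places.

|Patch 1∩Patch 2|: x∈[3,7], y∈[5,8] → 4·3 = 12.
|Patch 1| = 15.
|Patch 1 ∖ Patch 2| = |Patch 1| − |Patch 1∩Patch 2| = 15 − 12 = 3.00.

3.00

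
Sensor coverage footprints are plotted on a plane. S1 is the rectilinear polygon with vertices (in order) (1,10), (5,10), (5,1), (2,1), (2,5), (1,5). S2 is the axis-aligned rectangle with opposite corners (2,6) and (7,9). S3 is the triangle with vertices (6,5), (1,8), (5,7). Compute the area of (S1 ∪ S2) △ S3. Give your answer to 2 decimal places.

35.40

|S1 ∪ S2| = 38.
|(S1 ∪ S2) ∩ S3| = 3.05.
|(S1 ∪ S2) △ S3| = 38 + 3.5 − 6.1 = 35.40.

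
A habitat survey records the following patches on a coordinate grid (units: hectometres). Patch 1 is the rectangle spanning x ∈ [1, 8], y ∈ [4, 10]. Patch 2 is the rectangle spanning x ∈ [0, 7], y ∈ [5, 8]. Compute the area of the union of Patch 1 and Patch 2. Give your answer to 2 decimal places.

By inclusion–exclusion:
Individual areas: |Patch 1| = 42, |Patch 2| = 21.
|Patch 1∩Patch 2|: x∈[1,7], y∈[5,8] → 6·3 = 18.
|Patch 1 ∪ Patch 2| = 63 − 18 = 45.00.

45.00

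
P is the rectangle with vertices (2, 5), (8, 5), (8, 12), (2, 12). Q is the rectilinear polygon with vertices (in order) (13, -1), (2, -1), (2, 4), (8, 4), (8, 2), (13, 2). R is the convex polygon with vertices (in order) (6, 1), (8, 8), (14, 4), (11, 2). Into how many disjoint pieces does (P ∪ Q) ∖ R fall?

(P ∪ Q) ∖ R splits into 2 disjoint pieces (area 40.7143, area 39.7857).

2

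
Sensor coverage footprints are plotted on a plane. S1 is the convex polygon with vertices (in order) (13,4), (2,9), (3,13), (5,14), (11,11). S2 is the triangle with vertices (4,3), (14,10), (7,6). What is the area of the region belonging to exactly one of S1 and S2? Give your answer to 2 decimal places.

|S1| = 56.5, |S2| = 4.5, |S1∩S2| = 1.9217.
|S1 △ S2| = |S1| + |S2| − 2·|S1∩S2| = 56.5 + 4.5 − 3.8434 = 57.16.

57.16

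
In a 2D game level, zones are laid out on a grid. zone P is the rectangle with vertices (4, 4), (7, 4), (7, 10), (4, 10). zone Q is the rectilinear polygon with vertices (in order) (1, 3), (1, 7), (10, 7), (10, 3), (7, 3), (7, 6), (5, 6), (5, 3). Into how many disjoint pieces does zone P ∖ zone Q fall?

zone P ∖ zone Q splits into 2 disjoint pieces (area 4, area 9).

2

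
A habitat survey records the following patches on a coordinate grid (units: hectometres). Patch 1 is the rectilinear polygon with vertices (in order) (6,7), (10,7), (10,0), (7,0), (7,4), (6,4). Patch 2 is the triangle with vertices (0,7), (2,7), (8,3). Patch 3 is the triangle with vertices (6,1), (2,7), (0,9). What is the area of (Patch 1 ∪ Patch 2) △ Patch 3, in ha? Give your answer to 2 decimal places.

28.63

|Patch 1 ∪ Patch 2| = 27.8333.
|(Patch 1 ∪ Patch 2) ∩ Patch 3| = 0.6.
|(Patch 1 ∪ Patch 2) △ Patch 3| = 27.8333 + 2 − 1.2 = 28.63.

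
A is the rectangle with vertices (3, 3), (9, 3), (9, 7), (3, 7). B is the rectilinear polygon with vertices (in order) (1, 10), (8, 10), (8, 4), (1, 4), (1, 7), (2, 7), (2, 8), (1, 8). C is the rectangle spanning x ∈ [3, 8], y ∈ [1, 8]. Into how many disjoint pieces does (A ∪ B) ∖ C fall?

(A ∪ B) ∖ C splits into 2 disjoint pieces (area 4, area 21).

2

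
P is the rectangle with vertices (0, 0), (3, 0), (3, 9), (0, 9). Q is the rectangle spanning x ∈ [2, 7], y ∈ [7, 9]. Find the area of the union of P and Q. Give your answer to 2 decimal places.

35.00

By inclusion–exclusion:
Individual areas: |P| = 27, |Q| = 10.
|P∩Q|: x∈[2,3], y∈[7,9] → 1·2 = 2.
|P ∪ Q| = 37 − 2 = 35.00.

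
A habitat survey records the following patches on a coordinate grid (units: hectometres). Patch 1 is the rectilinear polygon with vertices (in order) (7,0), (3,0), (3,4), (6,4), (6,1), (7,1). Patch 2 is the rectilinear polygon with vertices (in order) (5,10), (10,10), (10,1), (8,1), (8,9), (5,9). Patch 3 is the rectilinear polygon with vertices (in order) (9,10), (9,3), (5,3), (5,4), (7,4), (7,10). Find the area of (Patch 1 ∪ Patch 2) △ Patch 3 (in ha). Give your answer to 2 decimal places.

32.00

|Patch 1 ∪ Patch 2| = 34.
|(Patch 1 ∪ Patch 2) ∩ Patch 3| = 9.
|(Patch 1 ∪ Patch 2) △ Patch 3| = 34 + 16 − 18 = 32.00.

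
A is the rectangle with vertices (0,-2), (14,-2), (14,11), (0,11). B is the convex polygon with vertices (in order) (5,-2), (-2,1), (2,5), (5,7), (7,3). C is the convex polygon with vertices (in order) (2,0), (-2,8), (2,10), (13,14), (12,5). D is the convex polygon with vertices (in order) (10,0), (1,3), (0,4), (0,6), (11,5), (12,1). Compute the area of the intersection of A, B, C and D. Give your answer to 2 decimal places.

17.39

The intersection is the polygon with vertices (3.08,5.72), (5.762,5.476), (7,3), (6.75,2.375), (5.2,1.6), (1,3), (0.5,3.5), (2,5).
By the shoelace formula its area is 17.39.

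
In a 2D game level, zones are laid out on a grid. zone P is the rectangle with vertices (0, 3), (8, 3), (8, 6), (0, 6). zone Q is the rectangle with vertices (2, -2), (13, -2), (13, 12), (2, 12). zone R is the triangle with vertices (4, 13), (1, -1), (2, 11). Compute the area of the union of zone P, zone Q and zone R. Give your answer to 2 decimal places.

By inclusion–exclusion:
Individual areas: |zone P| = 24, |zone Q| = 154, |zone R| = 11.
|zone P∩zone Q|: x∈[2,8], y∈[3,6] → 6·3 = 18.
|zone P∩zone R| = 2.1607.
|zone Q∩zone R| = 6.9405.
|zone P∩zone Q∩zone R| = 0.5833.
|zone P ∪ zone Q ∪ zone R| = 189 − 27.1012 + 0.5833 = 162.48.

162.48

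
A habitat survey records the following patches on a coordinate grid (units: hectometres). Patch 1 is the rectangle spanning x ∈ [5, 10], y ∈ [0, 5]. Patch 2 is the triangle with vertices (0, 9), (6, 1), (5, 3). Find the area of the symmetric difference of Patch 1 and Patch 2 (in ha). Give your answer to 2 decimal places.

|Patch 1| = 25, |Patch 2| = 2, |Patch 1∩Patch 2| = 0.3333.
|Patch 1 △ Patch 2| = |Patch 1| + |Patch 2| − 2·|Patch 1∩Patch 2| = 25 + 2 − 0.6667 = 26.33.

26.33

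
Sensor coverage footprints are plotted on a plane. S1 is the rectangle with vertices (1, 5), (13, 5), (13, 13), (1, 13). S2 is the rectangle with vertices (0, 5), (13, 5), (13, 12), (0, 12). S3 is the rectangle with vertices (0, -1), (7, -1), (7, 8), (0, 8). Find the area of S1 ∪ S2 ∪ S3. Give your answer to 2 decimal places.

By inclusion–exclusion:
Individual areas: |S1| = 96, |S2| = 91, |S3| = 63.
|S1∩S2|: x∈[1,13], y∈[5,12] → 12·7 = 84.
|S1∩S3|: x∈[1,7], y∈[5,8] → 6·3 = 18.
|S2∩S3|: x∈[0,7], y∈[5,8] → 7·3 = 21.
|S1∩S2∩S3| = 18.
|S1 ∪ S2 ∪ S3| = 250 − 123 + 18 = 145.00.

145.00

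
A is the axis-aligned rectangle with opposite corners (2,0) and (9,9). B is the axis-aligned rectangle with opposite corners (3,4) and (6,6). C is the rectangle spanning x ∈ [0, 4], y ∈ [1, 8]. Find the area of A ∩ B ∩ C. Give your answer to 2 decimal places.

The intersection is the polygon with vertices (3,6), (4,6), (4,4), (3,4).
By the shoelace formula its area is 2.00.

2.00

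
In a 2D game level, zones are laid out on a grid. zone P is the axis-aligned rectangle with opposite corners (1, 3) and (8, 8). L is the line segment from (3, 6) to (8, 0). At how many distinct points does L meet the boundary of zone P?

1

The segment meets the boundary at (5.5,3).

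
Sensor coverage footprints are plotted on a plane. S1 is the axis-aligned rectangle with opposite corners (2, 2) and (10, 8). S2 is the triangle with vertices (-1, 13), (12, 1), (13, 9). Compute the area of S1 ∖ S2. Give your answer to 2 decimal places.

33.61

|S1| = 48, |S1∩S2| = 14.3878.
|S1 ∖ S2| = |S1| − |S1∩S2| = 48 − 14.3878 = 33.61.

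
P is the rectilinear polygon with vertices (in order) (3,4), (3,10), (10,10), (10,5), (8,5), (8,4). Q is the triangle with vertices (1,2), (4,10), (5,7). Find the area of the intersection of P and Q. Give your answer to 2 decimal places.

The intersection is the polygon with vertices (3,7.333), (4,10), (5,7), (3,4.5).
By the shoelace formula its area is 5.67.

5.67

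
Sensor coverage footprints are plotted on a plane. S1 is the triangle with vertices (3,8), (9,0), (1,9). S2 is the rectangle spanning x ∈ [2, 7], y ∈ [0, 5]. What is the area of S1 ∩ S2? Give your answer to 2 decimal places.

The intersection is the polygon with vertices (7,2.667), (7,2.25), (4.556,5), (5.25,5).
By the shoelace formula its area is 1.32.

1.32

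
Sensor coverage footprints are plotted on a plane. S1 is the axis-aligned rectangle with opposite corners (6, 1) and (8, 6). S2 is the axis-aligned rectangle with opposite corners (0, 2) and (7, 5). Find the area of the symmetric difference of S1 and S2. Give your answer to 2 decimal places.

25.00

|S1∩S2|: x∈[6,7], y∈[2,5] → 1·3 = 3.
|S1 △ S2| = |S1| + |S2| − 2·|S1∩S2| = 10 + 21 − 6 = 25.00.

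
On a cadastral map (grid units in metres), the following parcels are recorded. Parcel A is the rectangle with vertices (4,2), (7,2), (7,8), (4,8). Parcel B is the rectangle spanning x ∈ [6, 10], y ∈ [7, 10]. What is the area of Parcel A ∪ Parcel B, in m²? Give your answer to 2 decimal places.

By inclusion–exclusion:
Individual areas: |Parcel A| = 18, |Parcel B| = 12.
|Parcel A∩Parcel B|: x∈[6,7], y∈[7,8] → 1·1 = 1.
|Parcel A ∪ Parcel B| = 30 − 1 = 29.00.

29.00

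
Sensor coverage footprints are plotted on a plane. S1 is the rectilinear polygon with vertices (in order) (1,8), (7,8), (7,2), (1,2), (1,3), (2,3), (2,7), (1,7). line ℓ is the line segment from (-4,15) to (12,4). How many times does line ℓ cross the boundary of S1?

The segment meets the boundary at (7,7.438), (6.182,8).

2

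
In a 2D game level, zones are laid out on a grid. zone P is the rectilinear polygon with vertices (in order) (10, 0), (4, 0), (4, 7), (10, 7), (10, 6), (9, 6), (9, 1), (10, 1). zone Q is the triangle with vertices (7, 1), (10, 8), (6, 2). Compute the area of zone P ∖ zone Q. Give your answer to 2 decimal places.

32.14

|zone P| = 37, |zone P∩zone Q| = 4.8571.
|zone P ∖ zone Q| = |zone P| − |zone P∩zone Q| = 37 − 4.8571 = 32.14.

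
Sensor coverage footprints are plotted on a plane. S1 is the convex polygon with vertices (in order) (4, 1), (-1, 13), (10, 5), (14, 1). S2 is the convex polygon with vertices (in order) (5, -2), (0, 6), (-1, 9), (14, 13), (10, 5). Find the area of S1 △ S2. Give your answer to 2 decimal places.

|S1| = 66, |S2| = 104, |S1∩S2| = 47.2369.
|S1 △ S2| = |S1| + |S2| − 2·|S1∩S2| = 66 + 104 − 94.4739 = 75.53.

75.53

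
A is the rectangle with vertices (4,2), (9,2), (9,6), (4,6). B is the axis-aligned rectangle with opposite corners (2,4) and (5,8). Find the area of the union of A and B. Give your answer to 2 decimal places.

30.00

By inclusion–exclusion:
Individual areas: |A| = 20, |B| = 12.
|A∩B|: x∈[4,5], y∈[4,6] → 1·2 = 2.
|A ∪ B| = 32 − 2 = 30.00.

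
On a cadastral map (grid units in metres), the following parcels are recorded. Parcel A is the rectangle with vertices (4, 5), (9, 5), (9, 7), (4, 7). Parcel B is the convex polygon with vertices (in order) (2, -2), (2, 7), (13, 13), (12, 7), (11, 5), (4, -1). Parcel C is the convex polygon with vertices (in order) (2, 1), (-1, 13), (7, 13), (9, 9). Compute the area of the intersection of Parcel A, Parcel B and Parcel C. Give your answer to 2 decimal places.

The intersection is the polygon with vertices (4,7), (7.25,7), (5.5,5), (4,5).
By the shoelace formula its area is 4.75.

4.75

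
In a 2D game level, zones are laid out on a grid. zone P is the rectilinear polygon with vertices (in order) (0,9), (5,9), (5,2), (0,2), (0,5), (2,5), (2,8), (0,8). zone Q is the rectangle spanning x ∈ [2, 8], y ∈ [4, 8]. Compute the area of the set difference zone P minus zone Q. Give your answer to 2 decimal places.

17.00

|zone P| = 29, |zone P∩zone Q| = 12.
|zone P ∖ zone Q| = |zone P| − |zone P∩zone Q| = 29 − 12 = 17.00.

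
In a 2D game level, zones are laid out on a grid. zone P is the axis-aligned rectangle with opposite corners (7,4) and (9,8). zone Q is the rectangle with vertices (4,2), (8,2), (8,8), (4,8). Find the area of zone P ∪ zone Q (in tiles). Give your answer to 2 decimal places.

By inclusion–exclusion:
Individual areas: |zone P| = 8, |zone Q| = 24.
|zone P∩zone Q|: x∈[7,8], y∈[4,8] → 1·4 = 4.
|zone P ∪ zone Q| = 32 − 4 = 28.00.

28.00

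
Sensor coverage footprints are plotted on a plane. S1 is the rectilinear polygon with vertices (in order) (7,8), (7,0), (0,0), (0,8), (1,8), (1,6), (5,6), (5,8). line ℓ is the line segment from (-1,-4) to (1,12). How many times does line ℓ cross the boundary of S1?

2

The segment meets the boundary at (0.5,8), (0,4).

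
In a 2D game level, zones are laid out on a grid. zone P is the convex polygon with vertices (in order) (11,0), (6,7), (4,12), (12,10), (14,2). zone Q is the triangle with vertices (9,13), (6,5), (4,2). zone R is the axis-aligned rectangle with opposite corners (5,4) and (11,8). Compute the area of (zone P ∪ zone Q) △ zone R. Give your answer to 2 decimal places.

|zone P ∪ zone Q| = 62.5071.
|(zone P ∪ zone Q) ∩ zone R| = 18.3942.
|(zone P ∪ zone Q) △ zone R| = 62.5071 + 24 − 36.7884 = 49.72.

49.72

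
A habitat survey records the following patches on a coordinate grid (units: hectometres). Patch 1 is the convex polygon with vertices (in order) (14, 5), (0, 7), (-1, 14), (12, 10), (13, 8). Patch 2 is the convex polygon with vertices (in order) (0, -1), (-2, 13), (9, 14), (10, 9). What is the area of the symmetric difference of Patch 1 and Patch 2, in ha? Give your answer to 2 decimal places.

73.74

|Patch 1| = 77, |Patch 2| = 108, |Patch 1∩Patch 2| = 55.6281.
|Patch 1 △ Patch 2| = |Patch 1| + |Patch 2| − 2·|Patch 1∩Patch 2| = 77 + 108 − 111.2563 = 73.74.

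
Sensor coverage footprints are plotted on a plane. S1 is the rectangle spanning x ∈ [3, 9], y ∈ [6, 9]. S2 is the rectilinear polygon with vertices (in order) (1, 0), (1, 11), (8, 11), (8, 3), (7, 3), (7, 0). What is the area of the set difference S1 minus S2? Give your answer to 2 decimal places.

3.00

|S1| = 18, |S1∩S2| = 15.
|S1 ∖ S2| = |S1| − |S1∩S2| = 18 − 15 = 3.00.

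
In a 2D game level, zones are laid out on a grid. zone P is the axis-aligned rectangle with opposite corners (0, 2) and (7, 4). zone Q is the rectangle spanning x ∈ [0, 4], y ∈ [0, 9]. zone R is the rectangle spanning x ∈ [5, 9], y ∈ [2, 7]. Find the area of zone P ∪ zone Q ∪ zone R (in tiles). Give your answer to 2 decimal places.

58.00

By inclusion–exclusion:
Individual areas: |zone P| = 14, |zone Q| = 36, |zone R| = 20.
|zone P∩zone Q|: x∈[0,4], y∈[2,4] → 4·2 = 8.
|zone P∩zone R|: x∈[5,7], y∈[2,4] → 2·2 = 4.
|zone Q∩zone R| = 0 (no overlap).
|zone P∩zone Q∩zone R| = 0.
|zone P ∪ zone Q ∪ zone R| = 70 − 12 + 0 = 58.00.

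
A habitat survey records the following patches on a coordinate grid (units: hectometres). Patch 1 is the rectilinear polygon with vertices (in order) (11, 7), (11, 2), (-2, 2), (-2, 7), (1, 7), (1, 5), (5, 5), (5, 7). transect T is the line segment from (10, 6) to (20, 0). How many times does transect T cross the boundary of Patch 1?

1

The segment meets the boundary at (11,5.4).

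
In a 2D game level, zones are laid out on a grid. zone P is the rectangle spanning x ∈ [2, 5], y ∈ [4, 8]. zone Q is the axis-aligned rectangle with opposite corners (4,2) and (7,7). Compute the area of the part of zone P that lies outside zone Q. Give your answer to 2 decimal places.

|zone P∩zone Q|: x∈[4,5], y∈[4,7] → 1·3 = 3.
|zone P| = 12.
|zone P ∖ zone Q| = |zone P| − |zone P∩zone Q| = 12 − 3 = 9.00.

9.00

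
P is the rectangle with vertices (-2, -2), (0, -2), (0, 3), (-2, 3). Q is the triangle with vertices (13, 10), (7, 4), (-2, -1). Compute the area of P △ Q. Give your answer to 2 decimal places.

21.29

|P| = 10, |Q| = 12, |P∩Q| = 0.3556.
|P △ Q| = |P| + |Q| − 2·|P∩Q| = 10 + 12 − 0.7111 = 21.29.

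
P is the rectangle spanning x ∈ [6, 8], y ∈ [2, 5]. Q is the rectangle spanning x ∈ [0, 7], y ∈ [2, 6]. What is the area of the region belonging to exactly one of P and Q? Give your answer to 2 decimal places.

|P∩Q|: x∈[6,7], y∈[2,5] → 1·3 = 3.
|P △ Q| = |P| + |Q| − 2·|P∩Q| = 6 + 28 − 6 = 28.00.

28.00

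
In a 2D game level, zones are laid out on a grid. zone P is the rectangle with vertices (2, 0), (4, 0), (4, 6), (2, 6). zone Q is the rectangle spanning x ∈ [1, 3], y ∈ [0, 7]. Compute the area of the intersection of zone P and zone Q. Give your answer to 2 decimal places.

6.00

|zone P∩zone Q|: x∈[2,3], y∈[0,6] → 1·6 = 6.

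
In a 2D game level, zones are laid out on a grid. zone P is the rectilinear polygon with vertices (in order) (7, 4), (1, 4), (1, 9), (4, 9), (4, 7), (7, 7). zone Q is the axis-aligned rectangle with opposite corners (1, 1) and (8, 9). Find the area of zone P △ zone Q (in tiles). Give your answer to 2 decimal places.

32.00

|zone P| = 24, |zone Q| = 56, |zone P∩zone Q| = 24.
|zone P △ zone Q| = |zone P| + |zone Q| − 2·|zone P∩zone Q| = 24 + 56 − 48 = 32.00.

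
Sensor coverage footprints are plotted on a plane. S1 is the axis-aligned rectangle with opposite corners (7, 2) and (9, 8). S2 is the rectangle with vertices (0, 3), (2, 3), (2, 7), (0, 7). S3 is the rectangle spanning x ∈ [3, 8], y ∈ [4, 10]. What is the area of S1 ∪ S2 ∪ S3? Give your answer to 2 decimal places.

By inclusion–exclusion:
Individual areas: |S1| = 12, |S2| = 8, |S3| = 30.
|S1∩S2| = 0 (no overlap).
|S1∩S3|: x∈[7,8], y∈[4,8] → 1·4 = 4.
|S2∩S3| = 0 (no overlap).
|S1∩S2∩S3| = 0.
|S1 ∪ S2 ∪ S3| = 50 − 4 + 0 = 46.00.

46.00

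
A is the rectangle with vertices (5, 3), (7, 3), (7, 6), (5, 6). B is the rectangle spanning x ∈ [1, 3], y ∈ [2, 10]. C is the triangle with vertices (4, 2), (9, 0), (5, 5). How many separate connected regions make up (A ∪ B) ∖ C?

2

(A ∪ B) ∖ C splits into 2 disjoint pieces (area 4.4, area 16).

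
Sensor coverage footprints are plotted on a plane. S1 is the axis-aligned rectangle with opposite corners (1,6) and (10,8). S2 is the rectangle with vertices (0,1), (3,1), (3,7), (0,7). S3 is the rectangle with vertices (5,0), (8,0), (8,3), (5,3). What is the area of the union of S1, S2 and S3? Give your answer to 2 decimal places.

By inclusion–exclusion:
Individual areas: |S1| = 18, |S2| = 18, |S3| = 9.
|S1∩S2|: x∈[1,3], y∈[6,7] → 2·1 = 2.
|S1∩S3| = 0 (no overlap).
|S2∩S3| = 0 (no overlap).
|S1∩S2∩S3| = 0.
|S1 ∪ S2 ∪ S3| = 45 − 2 + 0 = 43.00.

43.00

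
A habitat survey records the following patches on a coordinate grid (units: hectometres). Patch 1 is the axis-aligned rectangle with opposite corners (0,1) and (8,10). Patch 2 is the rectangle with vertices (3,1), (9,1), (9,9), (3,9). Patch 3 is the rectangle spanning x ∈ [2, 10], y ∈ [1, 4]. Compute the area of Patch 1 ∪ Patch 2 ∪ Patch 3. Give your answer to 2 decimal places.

83.00

By inclusion–exclusion:
Individual areas: |Patch 1| = 72, |Patch 2| = 48, |Patch 3| = 24.
|Patch 1∩Patch 2|: x∈[3,8], y∈[1,9] → 5·8 = 40.
|Patch 1∩Patch 3|: x∈[2,8], y∈[1,4] → 6·3 = 18.
|Patch 2∩Patch 3|: x∈[3,9], y∈[1,4] → 6·3 = 18.
|Patch 1∩Patch 2∩Patch 3| = 15.
|Patch 1 ∪ Patch 2 ∪ Patch 3| = 144 − 76 + 15 = 83.00.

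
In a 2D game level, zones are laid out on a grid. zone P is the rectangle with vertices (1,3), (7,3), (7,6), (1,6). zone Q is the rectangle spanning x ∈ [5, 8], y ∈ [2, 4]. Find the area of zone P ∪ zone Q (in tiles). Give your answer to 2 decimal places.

By inclusion–exclusion:
Individual areas: |zone P| = 18, |zone Q| = 6.
|zone P∩zone Q|: x∈[5,7], y∈[3,4] → 2·1 = 2.
|zone P ∪ zone Q| = 24 − 2 = 22.00.

22.00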